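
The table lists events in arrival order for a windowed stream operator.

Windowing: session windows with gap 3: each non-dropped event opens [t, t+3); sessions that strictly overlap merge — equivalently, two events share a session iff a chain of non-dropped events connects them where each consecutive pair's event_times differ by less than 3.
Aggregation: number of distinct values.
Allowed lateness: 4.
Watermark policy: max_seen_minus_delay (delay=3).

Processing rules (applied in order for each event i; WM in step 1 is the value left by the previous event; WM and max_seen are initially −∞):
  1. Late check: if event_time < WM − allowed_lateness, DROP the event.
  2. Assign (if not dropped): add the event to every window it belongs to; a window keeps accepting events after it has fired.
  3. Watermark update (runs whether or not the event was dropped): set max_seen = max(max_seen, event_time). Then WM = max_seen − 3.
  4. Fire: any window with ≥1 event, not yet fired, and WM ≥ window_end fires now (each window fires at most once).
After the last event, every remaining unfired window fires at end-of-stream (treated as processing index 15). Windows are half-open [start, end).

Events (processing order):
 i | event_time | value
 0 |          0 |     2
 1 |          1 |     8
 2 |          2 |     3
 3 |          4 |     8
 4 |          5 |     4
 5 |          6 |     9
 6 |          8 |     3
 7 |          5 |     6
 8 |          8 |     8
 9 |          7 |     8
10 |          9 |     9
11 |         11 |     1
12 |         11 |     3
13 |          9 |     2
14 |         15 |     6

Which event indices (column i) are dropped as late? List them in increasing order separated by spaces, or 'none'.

none

i=0 t=0 v=2: → [0,3); WM=-3
i=1 t=1 v=8: → [0,4); WM=-2
i=2 t=2 v=3: → [0,5); WM=-1
i=3 t=4 v=8: → [0,7); WM=1
i=4 t=5 v=4: → [0,8); WM=2
i=5 t=6 v=9: → [0,9); WM=3
i=6 t=8 v=3: → [0,11); WM=5
i=7 t=5 v=6: → [0,11); WM=5
i=8 t=8 v=8: → [0,11); WM=5
i=9 t=7 v=8: → [0,11); WM=5
i=10 t=9 v=9: → [0,12); WM=6
i=11 t=11 v=1: → [0,14); WM=8
i=12 t=11 v=3: → [0,14); WM=8
i=13 t=9 v=2: → [0,14); WM=8
i=14 t=15 v=6: → [15,18); WM=12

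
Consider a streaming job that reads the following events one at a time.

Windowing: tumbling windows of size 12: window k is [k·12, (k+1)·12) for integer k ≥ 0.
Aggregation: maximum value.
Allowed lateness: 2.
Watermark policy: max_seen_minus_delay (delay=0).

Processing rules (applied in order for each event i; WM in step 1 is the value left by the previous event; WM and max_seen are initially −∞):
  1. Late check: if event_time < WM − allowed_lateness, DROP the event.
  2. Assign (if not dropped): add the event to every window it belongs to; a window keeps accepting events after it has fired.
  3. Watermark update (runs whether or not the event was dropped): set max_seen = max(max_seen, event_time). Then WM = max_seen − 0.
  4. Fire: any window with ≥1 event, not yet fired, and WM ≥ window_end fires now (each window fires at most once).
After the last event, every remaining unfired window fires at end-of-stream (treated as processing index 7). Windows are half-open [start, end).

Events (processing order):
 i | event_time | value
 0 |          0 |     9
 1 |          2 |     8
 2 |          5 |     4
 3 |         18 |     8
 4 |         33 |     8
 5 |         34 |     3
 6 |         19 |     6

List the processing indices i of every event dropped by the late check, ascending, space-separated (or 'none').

i=0 t=0 v=9: → [0,12); WM=0
i=1 t=2 v=8: → [0,12); WM=2
i=2 t=5 v=4: → [0,12); WM=5
i=3 t=18 v=8: → [12,24); WM=18; [0,12) fires=9
i=4 t=33 v=8: → [24,36); WM=33; [12,24) fires=8
i=5 t=34 v=3: → [24,36); WM=34
i=6 t=19 v=6: DROP (t<34-2); WM=34

6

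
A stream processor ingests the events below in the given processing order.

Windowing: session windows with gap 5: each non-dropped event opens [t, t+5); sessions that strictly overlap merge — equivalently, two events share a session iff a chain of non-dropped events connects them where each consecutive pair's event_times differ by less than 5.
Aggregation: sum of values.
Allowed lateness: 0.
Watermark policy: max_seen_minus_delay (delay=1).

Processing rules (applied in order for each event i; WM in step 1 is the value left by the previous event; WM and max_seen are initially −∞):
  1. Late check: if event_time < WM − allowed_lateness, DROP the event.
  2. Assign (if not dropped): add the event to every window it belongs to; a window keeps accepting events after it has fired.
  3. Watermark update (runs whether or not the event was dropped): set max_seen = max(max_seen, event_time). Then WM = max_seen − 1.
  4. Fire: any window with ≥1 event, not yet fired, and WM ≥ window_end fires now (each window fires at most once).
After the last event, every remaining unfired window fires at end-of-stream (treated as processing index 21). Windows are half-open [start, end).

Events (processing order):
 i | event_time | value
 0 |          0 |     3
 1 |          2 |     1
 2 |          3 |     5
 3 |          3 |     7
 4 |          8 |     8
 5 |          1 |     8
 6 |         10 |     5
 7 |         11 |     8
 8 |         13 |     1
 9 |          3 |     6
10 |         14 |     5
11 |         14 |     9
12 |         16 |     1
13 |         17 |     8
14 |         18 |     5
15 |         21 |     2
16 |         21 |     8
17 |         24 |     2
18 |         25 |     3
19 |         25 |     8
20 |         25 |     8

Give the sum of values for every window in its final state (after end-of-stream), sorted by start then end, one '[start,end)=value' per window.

i=0 t=0 v=3: → [0,5); WM=-1
i=1 t=2 v=1: → [0,7); WM=1
i=2 t=3 v=5: → [0,8); WM=2
i=3 t=3 v=7: → [0,8); WM=2
i=4 t=8 v=8: → [8,13); WM=7
i=5 t=1 v=8: DROP (t<7-0); WM=7
i=6 t=10 v=5: → [8,15); WM=9
i=7 t=11 v=8: → [8,16); WM=10
i=8 t=13 v=1: → [8,18); WM=12
i=9 t=3 v=6: DROP (t<12-0); WM=12
i=10 t=14 v=5: → [8,19); WM=13
i=11 t=14 v=9: → [8,19); WM=13
i=12 t=16 v=1: → [8,21); WM=15
i=13 t=17 v=8: → [8,22); WM=16
i=14 t=18 v=5: → [8,23); WM=17
i=15 t=21 v=2: → [8,26); WM=20
i=16 t=21 v=8: → [8,26); WM=20
i=17 t=24 v=2: → [8,29); WM=23
i=18 t=25 v=3: → [8,30); WM=24
i=19 t=25 v=8: → [8,30); WM=24
i=20 t=25 v=8: → [8,30); WM=24

[0,8)=16 [8,30)=81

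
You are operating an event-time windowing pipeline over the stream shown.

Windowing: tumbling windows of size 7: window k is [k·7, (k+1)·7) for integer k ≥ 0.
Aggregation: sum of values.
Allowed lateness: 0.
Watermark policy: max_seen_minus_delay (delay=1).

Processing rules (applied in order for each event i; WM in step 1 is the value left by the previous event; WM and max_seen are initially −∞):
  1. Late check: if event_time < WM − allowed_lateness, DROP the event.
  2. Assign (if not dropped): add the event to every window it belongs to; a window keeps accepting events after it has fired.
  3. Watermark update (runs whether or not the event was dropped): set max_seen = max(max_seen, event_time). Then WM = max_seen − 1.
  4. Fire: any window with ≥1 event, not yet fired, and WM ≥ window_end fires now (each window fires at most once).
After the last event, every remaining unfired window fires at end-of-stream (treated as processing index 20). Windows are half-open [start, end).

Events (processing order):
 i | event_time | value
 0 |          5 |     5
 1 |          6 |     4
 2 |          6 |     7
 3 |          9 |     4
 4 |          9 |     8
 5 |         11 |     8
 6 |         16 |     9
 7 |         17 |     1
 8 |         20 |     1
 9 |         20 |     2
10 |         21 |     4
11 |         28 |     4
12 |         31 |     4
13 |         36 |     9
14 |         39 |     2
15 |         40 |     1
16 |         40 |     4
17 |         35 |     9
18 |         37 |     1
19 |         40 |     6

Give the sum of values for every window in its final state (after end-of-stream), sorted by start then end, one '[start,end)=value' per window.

i=0 t=5 v=5: → [0,7); WM=4
i=1 t=6 v=4: → [0,7); WM=5
i=2 t=6 v=7: → [0,7); WM=5
i=3 t=9 v=4: → [7,14); WM=8; [0,7) fires=16
i=4 t=9 v=8: → [7,14); WM=8
i=5 t=11 v=8: → [7,14); WM=10
i=6 t=16 v=9: → [14,21); WM=15; [7,14) fires=20
i=7 t=17 v=1: → [14,21); WM=16
i=8 t=20 v=1: → [14,21); WM=19
i=9 t=20 v=2: → [14,21); WM=19
i=10 t=21 v=4: → [21,28); WM=20
i=11 t=28 v=4: → [28,35); WM=27; [14,21) fires=13
i=12 t=31 v=4: → [28,35); WM=30; [21,28) fires=4
i=13 t=36 v=9: → [35,42); WM=35; [28,35) fires=8
i=14 t=39 v=2: → [35,42); WM=38
i=15 t=40 v=1: → [35,42); WM=39
i=16 t=40 v=4: → [35,42); WM=39
i=17 t=35 v=9: DROP (t<39-0); WM=39
i=18 t=37 v=1: DROP (t<39-0); WM=39
i=19 t=40 v=6: → [35,42); WM=39

[0,7)=16 [7,14)=20 [14,21)=13 [21,28)=4 [28,35)=8 [35,42)=22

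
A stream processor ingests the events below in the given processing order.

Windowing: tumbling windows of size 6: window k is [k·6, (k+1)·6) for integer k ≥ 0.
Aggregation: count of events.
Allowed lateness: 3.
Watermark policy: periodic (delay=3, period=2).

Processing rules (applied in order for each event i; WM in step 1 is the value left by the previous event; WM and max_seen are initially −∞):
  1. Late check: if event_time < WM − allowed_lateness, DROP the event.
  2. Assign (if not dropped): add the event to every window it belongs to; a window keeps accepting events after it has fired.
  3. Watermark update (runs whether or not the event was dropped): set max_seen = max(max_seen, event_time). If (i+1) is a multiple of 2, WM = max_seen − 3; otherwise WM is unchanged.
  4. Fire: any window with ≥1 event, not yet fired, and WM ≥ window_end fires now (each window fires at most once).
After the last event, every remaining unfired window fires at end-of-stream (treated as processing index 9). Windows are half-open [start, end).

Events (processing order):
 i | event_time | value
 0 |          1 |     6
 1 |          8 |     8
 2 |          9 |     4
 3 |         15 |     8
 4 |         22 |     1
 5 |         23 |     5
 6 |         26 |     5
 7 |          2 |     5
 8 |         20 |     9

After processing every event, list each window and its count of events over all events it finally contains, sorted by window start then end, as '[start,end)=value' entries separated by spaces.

i=0 t=1 v=6: → [0,6); WM=−∞
i=1 t=8 v=8: → [6,12); WM=5
i=2 t=9 v=4: → [6,12); WM=5
i=3 t=15 v=8: → [12,18); WM=12; [0,6) fires=1 [6,12) fires=2
i=4 t=22 v=1: → [18,24); WM=12
i=5 t=23 v=5: → [18,24); WM=20; [12,18) fires=1
i=6 t=26 v=5: → [24,30); WM=20
i=7 t=2 v=5: DROP (t<20-3); WM=23
i=8 t=20 v=9: → [18,24); WM=23

[0,6)=1 [6,12)=2 [12,18)=1 [18,24)=3 [24,30)=1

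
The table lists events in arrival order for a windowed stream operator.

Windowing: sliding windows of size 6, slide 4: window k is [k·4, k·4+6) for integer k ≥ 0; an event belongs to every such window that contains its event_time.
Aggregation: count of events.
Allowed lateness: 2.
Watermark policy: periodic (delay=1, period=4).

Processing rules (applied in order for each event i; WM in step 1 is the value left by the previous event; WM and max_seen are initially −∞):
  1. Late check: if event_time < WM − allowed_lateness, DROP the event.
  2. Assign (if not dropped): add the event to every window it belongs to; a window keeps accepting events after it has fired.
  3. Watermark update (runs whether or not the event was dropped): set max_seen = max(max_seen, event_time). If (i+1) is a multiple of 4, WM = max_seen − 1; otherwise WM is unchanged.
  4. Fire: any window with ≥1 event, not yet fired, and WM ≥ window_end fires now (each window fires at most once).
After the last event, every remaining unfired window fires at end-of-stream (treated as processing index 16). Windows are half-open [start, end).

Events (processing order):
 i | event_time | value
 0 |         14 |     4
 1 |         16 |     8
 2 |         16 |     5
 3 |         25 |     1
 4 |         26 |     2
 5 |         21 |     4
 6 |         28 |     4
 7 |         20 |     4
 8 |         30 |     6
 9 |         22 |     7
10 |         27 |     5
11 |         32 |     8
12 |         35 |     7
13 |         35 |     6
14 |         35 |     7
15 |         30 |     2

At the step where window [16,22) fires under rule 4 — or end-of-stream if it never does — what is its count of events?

2

i=0 t=14 v=4: → [12,18); WM=−∞
i=1 t=16 v=8: → [16,22),[12,18); WM=−∞
i=2 t=16 v=5: → [16,22),[12,18); WM=−∞
i=3 t=25 v=1: → [24,30),[20,26); WM=24; [12,18) fires=3 [16,22) fires=2
i=4 t=26 v=2: → [24,30); WM=24
i=5 t=21 v=4: DROP (t<24-2); WM=24
i=6 t=28 v=4: → [28,34),[24,30); WM=24
i=7 t=20 v=4: DROP (t<24-2); WM=27; [20,26) fires=1
i=8 t=30 v=6: → [28,34); WM=27
i=9 t=22 v=7: DROP (t<27-2); WM=27
i=10 t=27 v=5: → [24,30); WM=27
i=11 t=32 v=8: → [32,38),[28,34); WM=31; [24,30) fires=4
i=12 t=35 v=7: → [32,38); WM=31
i=13 t=35 v=6: → [32,38); WM=31
i=14 t=35 v=7: → [32,38); WM=31
i=15 t=30 v=2: → [28,34); WM=34; [28,34) fires=4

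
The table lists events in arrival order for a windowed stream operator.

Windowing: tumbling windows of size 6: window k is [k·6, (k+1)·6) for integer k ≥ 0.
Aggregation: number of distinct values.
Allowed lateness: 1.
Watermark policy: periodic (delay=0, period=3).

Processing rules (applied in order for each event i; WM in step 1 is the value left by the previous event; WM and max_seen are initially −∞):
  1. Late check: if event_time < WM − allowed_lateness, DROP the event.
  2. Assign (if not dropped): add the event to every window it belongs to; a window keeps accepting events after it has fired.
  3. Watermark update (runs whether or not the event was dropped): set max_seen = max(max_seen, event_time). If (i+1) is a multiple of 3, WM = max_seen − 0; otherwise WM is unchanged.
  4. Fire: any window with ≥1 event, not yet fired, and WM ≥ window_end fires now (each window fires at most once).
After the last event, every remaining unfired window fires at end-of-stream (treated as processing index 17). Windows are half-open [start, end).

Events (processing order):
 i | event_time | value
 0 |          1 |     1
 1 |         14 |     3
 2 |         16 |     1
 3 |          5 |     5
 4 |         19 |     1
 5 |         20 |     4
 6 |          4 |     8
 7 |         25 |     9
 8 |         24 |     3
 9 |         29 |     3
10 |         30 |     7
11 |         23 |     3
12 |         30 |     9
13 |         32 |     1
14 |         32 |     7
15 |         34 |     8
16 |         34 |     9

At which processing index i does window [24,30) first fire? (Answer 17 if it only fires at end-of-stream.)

i=0 t=1 v=1: → [0,6); WM=−∞
i=1 t=14 v=3: → [12,18); WM=−∞
i=2 t=16 v=1: → [12,18); WM=16; [0,6) fires=1
i=3 t=5 v=5: DROP (t<16-1); WM=16
i=4 t=19 v=1: → [18,24); WM=16
i=5 t=20 v=4: → [18,24); WM=20; [12,18) fires=2
i=6 t=4 v=8: DROP (t<20-1); WM=20
i=7 t=25 v=9: → [24,30); WM=20
i=8 t=24 v=3: → [24,30); WM=25; [18,24) fires=2
i=9 t=29 v=3: → [24,30); WM=25
i=10 t=30 v=7: → [30,36); WM=25
i=11 t=23 v=3: DROP (t<25-1); WM=30; [24,30) fires=2
i=12 t=30 v=9: → [30,36); WM=30
i=13 t=32 v=1: → [30,36); WM=30
i=14 t=32 v=7: → [30,36); WM=32
i=15 t=34 v=8: → [30,36); WM=32
i=16 t=34 v=9: → [30,36); WM=32

11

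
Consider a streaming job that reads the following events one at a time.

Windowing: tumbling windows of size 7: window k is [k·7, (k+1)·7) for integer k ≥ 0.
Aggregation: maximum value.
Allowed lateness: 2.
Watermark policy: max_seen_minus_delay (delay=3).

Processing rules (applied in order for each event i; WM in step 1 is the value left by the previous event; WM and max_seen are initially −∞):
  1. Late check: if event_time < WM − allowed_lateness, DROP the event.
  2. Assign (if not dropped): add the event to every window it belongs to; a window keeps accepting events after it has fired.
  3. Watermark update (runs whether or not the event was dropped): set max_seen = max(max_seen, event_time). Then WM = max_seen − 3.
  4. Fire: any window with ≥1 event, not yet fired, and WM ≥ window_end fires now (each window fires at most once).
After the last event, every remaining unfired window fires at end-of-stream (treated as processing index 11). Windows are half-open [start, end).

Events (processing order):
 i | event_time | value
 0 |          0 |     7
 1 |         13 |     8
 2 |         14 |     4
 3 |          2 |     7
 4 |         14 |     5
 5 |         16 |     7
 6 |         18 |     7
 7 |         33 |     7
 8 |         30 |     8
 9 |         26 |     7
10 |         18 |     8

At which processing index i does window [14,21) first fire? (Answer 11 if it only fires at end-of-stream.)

i=0 t=0 v=7: → [0,7); WM=-3
i=1 t=13 v=8: → [7,14); WM=10; [0,7) fires=7
i=2 t=14 v=4: → [14,21); WM=11
i=3 t=2 v=7: DROP (t<11-2); WM=11
i=4 t=14 v=5: → [14,21); WM=11
i=5 t=16 v=7: → [14,21); WM=13
i=6 t=18 v=7: → [14,21); WM=15; [7,14) fires=8
i=7 t=33 v=7: → [28,35); WM=30; [14,21) fires=7
i=8 t=30 v=8: → [28,35); WM=30
i=9 t=26 v=7: DROP (t<30-2); WM=30
i=10 t=18 v=8: DROP (t<30-2); WM=30

7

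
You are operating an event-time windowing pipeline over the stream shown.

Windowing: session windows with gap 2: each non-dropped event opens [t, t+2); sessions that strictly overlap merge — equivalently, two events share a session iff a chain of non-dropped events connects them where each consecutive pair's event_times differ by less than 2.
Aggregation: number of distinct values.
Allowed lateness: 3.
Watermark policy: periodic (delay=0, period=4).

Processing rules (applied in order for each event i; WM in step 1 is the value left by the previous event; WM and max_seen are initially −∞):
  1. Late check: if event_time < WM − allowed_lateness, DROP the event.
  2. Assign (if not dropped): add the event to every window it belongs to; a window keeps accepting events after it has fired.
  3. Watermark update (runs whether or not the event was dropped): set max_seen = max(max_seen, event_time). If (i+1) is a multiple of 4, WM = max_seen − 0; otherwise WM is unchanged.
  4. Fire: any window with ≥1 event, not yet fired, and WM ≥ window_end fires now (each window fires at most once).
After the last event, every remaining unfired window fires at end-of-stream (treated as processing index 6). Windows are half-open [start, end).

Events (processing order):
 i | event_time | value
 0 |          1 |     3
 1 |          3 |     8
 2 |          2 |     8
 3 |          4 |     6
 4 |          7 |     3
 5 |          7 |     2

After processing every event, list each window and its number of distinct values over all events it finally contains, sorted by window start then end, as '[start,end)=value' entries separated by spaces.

[1,6)=3 [7,9)=2

i=0 t=1 v=3: → [1,3); WM=−∞
i=1 t=3 v=8: → [3,5); WM=−∞
i=2 t=2 v=8: → [1,5); WM=−∞
i=3 t=4 v=6: → [1,6); WM=4
i=4 t=7 v=3: → [7,9); WM=4
i=5 t=7 v=2: → [7,9); WM=4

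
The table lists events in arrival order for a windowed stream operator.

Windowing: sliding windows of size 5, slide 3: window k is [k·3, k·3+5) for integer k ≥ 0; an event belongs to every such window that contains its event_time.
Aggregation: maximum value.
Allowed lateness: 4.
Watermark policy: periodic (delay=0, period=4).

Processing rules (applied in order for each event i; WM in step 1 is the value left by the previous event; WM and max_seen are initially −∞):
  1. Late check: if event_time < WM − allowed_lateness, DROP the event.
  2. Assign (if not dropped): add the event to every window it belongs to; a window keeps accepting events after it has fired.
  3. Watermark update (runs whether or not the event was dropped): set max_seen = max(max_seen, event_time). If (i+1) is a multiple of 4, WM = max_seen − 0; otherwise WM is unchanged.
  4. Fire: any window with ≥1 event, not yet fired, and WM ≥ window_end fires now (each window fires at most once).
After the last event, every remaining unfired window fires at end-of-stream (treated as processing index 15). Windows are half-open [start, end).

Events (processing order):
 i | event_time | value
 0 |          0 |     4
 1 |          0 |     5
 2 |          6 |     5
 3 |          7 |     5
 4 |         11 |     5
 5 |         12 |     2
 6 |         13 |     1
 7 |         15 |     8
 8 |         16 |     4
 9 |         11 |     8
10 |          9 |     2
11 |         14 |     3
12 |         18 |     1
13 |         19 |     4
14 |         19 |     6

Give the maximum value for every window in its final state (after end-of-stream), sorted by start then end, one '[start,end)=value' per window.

i=0 t=0 v=4: → [0,5); WM=−∞
i=1 t=0 v=5: → [0,5); WM=−∞
i=2 t=6 v=5: → [6,11),[3,8); WM=−∞
i=3 t=7 v=5: → [6,11),[3,8); WM=7; [0,5) fires=5
i=4 t=11 v=5: → [9,14); WM=7
i=5 t=12 v=2: → [12,17),[9,14); WM=7
i=6 t=13 v=1: → [12,17),[9,14); WM=7
i=7 t=15 v=8: → [15,20),[12,17); WM=15; [3,8) fires=5 [6,11) fires=5 [9,14) fires=5
i=8 t=16 v=4: → [15,20),[12,17); WM=15
i=9 t=11 v=8: → [9,14); WM=15
i=10 t=9 v=2: DROP (t<15-4); WM=15
i=11 t=14 v=3: → [12,17); WM=16
i=12 t=18 v=1: → [18,23),[15,20); WM=16
i=13 t=19 v=4: → [18,23),[15,20); WM=16
i=14 t=19 v=6: → [18,23),[15,20); WM=16

[0,5)=5 [3,8)=5 [6,11)=5 [9,14)=8 [12,17)=8 [15,20)=8 [18,23)=6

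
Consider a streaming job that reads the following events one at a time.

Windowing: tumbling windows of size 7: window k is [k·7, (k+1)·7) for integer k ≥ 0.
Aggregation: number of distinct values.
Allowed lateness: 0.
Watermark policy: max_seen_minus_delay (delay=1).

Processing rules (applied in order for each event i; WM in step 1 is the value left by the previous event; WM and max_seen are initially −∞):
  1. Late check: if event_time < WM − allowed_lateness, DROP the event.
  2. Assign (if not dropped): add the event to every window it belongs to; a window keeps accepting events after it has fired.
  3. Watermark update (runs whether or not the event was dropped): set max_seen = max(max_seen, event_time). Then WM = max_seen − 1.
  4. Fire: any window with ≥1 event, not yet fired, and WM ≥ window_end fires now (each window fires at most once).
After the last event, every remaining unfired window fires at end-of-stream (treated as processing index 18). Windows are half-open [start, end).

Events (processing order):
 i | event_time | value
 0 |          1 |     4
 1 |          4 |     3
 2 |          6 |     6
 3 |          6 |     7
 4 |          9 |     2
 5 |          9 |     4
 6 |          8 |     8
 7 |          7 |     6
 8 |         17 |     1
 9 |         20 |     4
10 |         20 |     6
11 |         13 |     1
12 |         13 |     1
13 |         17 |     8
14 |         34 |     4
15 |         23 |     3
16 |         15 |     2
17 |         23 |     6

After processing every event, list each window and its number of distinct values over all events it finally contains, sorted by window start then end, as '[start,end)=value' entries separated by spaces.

i=0 t=1 v=4: → [0,7); WM=0
i=1 t=4 v=3: → [0,7); WM=3
i=2 t=6 v=6: → [0,7); WM=5
i=3 t=6 v=7: → [0,7); WM=5
i=4 t=9 v=2: → [7,14); WM=8; [0,7) fires=4
i=5 t=9 v=4: → [7,14); WM=8
i=6 t=8 v=8: → [7,14); WM=8
i=7 t=7 v=6: DROP (t<8-0); WM=8
i=8 t=17 v=1: → [14,21); WM=16; [7,14) fires=3
i=9 t=20 v=4: → [14,21); WM=19
i=10 t=20 v=6: → [14,21); WM=19
i=11 t=13 v=1: DROP (t<19-0); WM=19
i=12 t=13 v=1: DROP (t<19-0); WM=19
i=13 t=17 v=8: DROP (t<19-0); WM=19
i=14 t=34 v=4: → [28,35); WM=33; [14,21) fires=3
i=15 t=23 v=3: DROP (t<33-0); WM=33
i=16 t=15 v=2: DROP (t<33-0); WM=33
i=17 t=23 v=6: DROP (t<33-0); WM=33

[0,7)=4 [7,14)=3 [14,21)=3 [28,35)=1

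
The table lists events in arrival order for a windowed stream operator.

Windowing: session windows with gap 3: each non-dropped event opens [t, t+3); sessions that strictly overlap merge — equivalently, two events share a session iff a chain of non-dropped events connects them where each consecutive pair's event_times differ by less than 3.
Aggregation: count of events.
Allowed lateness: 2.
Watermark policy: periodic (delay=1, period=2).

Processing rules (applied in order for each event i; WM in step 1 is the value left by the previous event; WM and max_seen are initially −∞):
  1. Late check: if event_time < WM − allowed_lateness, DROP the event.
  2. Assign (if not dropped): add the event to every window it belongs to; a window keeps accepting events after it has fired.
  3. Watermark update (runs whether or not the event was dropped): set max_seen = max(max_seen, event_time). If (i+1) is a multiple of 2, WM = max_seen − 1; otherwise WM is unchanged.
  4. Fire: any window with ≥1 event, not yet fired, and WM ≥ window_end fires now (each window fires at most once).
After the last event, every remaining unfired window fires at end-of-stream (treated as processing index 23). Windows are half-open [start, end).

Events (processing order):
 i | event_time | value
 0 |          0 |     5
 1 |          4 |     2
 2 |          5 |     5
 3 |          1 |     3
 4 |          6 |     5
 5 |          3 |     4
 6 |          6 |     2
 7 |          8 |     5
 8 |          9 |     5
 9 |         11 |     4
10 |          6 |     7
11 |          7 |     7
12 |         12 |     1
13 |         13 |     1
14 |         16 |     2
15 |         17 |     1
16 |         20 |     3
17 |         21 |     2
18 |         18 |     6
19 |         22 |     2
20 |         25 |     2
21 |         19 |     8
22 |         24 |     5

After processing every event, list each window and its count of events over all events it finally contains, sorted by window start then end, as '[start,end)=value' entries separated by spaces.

i=0 t=0 v=5: → [0,3); WM=−∞
i=1 t=4 v=2: → [4,7); WM=3
i=2 t=5 v=5: → [4,8); WM=3
i=3 t=1 v=3: → [0,4); WM=4
i=4 t=6 v=5: → [4,9); WM=4
i=5 t=3 v=4: → [0,9); WM=5
i=6 t=6 v=2: → [0,9); WM=5
i=7 t=8 v=5: → [0,11); WM=7
i=8 t=9 v=5: → [0,12); WM=7
i=9 t=11 v=4: → [0,14); WM=10
i=10 t=6 v=7: DROP (t<10-2); WM=10
i=11 t=7 v=7: DROP (t<10-2); WM=10
i=12 t=12 v=1: → [0,15); WM=10
i=13 t=13 v=1: → [0,16); WM=12
i=14 t=16 v=2: → [16,19); WM=12
i=15 t=17 v=1: → [16,20); WM=16
i=16 t=20 v=3: → [20,23); WM=16
i=17 t=21 v=2: → [20,24); WM=20
i=18 t=18 v=6: → [16,24); WM=20
i=19 t=22 v=2: → [16,25); WM=21
i=20 t=25 v=2: → [25,28); WM=21
i=21 t=19 v=8: → [16,25); WM=24
i=22 t=24 v=5: → [16,28); WM=24

[0,16)=12 [16,28)=9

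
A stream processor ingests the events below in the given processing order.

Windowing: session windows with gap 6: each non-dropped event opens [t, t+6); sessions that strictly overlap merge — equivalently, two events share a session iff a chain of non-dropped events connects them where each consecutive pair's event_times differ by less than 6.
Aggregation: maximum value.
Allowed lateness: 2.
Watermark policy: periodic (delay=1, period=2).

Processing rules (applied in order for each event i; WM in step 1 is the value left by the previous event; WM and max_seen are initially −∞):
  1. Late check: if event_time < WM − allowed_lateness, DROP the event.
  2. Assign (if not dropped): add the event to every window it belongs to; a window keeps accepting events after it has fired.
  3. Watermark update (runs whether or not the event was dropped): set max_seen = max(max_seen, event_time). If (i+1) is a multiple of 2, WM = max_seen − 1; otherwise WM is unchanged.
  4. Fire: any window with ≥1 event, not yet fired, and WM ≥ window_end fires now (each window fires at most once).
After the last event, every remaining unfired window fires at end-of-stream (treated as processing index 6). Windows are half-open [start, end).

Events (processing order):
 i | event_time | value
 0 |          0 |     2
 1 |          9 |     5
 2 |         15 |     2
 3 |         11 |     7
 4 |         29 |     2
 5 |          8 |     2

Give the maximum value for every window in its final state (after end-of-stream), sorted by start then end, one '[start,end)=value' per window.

i=0 t=0 v=2: → [0,6); WM=−∞
i=1 t=9 v=5: → [9,15); WM=8
i=2 t=15 v=2: → [15,21); WM=8
i=3 t=11 v=7: → [9,21); WM=14
i=4 t=29 v=2: → [29,35); WM=14
i=5 t=8 v=2: DROP (t<14-2); WM=28

[0,6)=2 [9,21)=7 [29,35)=2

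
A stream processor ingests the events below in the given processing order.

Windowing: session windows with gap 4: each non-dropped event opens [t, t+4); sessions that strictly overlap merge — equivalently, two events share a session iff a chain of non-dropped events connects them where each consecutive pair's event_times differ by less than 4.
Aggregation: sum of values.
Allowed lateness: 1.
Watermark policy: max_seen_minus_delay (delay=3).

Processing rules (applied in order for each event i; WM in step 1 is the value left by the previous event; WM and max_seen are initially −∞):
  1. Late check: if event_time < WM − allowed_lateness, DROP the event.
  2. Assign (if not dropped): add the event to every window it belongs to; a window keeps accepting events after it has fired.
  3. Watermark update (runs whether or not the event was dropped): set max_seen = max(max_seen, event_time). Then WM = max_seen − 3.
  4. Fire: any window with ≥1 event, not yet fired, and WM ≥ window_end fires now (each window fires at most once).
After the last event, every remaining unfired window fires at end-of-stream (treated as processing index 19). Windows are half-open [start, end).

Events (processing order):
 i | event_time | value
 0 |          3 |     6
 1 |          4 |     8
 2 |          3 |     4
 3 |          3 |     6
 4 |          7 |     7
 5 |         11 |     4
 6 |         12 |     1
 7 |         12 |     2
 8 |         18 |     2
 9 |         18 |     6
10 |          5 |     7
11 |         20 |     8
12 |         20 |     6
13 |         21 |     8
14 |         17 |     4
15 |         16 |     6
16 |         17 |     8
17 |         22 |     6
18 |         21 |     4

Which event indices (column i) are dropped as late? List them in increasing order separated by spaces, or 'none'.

i=0 t=3 v=6: → [3,7); WM=0
i=1 t=4 v=8: → [3,8); WM=1
i=2 t=3 v=4: → [3,8); WM=1
i=3 t=3 v=6: → [3,8); WM=1
i=4 t=7 v=7: → [3,11); WM=4
i=5 t=11 v=4: → [11,15); WM=8
i=6 t=12 v=1: → [11,16); WM=9
i=7 t=12 v=2: → [11,16); WM=9
i=8 t=18 v=2: → [18,22); WM=15
i=9 t=18 v=6: → [18,22); WM=15
i=10 t=5 v=7: DROP (t<15-1); WM=15
i=11 t=20 v=8: → [18,24); WM=17
i=12 t=20 v=6: → [18,24); WM=17
i=13 t=21 v=8: → [18,25); WM=18
i=14 t=17 v=4: → [17,25); WM=18
i=15 t=16 v=6: DROP (t<18-1); WM=18
i=16 t=17 v=8: → [17,25); WM=18
i=17 t=22 v=6: → [17,26); WM=19
i=18 t=21 v=4: → [17,26); WM=19

10 15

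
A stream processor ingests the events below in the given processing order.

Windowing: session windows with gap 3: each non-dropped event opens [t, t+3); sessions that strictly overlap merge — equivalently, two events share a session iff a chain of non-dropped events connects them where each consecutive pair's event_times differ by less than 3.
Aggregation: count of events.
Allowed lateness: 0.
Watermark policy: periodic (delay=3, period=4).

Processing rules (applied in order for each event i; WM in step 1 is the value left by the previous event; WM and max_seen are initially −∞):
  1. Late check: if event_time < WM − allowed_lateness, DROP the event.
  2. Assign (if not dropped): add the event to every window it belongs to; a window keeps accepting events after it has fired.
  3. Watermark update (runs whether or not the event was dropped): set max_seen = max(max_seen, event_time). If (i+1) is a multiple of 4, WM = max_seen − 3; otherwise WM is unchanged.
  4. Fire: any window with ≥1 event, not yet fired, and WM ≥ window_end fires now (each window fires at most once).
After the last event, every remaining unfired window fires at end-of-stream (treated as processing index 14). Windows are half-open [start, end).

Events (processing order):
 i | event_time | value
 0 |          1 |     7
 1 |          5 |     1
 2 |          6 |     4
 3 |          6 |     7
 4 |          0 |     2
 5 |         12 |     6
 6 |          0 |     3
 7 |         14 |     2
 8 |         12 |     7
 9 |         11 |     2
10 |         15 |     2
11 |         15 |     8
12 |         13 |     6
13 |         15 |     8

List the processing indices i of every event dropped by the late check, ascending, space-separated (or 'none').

i=0 t=1 v=7: → [1,4); WM=−∞
i=1 t=5 v=1: → [5,8); WM=−∞
i=2 t=6 v=4: → [5,9); WM=−∞
i=3 t=6 v=7: → [5,9); WM=3
i=4 t=0 v=2: DROP (t<3-0); WM=3
i=5 t=12 v=6: → [12,15); WM=3
i=6 t=0 v=3: DROP (t<3-0); WM=3
i=7 t=14 v=2: → [12,17); WM=11
i=8 t=12 v=7: → [12,17); WM=11
i=9 t=11 v=2: → [11,17); WM=11
i=10 t=15 v=2: → [11,18); WM=11
i=11 t=15 v=8: → [11,18); WM=12
i=12 t=13 v=6: → [11,18); WM=12
i=13 t=15 v=8: → [11,18); WM=12

4 6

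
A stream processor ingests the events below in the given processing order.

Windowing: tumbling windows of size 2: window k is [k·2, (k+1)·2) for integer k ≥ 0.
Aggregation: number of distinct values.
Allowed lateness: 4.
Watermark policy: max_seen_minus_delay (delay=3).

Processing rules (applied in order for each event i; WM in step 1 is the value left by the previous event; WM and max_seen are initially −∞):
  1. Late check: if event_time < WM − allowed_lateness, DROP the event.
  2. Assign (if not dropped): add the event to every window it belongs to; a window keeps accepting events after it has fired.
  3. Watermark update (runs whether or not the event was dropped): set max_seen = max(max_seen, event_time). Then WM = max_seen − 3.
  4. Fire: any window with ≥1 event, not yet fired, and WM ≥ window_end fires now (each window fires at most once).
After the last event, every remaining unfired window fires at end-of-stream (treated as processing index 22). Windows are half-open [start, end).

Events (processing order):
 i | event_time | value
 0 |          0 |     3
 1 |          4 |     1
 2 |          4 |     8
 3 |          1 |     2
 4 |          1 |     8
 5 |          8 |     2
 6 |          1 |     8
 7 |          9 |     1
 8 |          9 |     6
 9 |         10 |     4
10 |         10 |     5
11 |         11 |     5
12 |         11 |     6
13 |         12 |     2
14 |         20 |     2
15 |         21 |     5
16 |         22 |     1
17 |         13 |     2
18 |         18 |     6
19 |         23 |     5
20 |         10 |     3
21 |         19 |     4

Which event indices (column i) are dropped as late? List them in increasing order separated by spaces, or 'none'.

17 20

i=0 t=0 v=3: → [0,2); WM=-3
i=1 t=4 v=1: → [4,6); WM=1
i=2 t=4 v=8: → [4,6); WM=1
i=3 t=1 v=2: → [0,2); WM=1
i=4 t=1 v=8: → [0,2); WM=1
i=5 t=8 v=2: → [8,10); WM=5; [0,2) fires=3
i=6 t=1 v=8: → [0,2); WM=5
i=7 t=9 v=1: → [8,10); WM=6; [4,6) fires=2
i=8 t=9 v=6: → [8,10); WM=6
i=9 t=10 v=4: → [10,12); WM=7
i=10 t=10 v=5: → [10,12); WM=7
i=11 t=11 v=5: → [10,12); WM=8
i=12 t=11 v=6: → [10,12); WM=8
i=13 t=12 v=2: → [12,14); WM=9
i=14 t=20 v=2: → [20,22); WM=17; [8,10) fires=3 [10,12) fires=3 [12,14) fires=1
i=15 t=21 v=5: → [20,22); WM=18
i=16 t=22 v=1: → [22,24); WM=19
i=17 t=13 v=2: DROP (t<19-4); WM=19
i=18 t=18 v=6: → [18,20); WM=19
i=19 t=23 v=5: → [22,24); WM=20; [18,20) fires=1
i=20 t=10 v=3: DROP (t<20-4); WM=20
i=21 t=19 v=4: → [18,20); WM=20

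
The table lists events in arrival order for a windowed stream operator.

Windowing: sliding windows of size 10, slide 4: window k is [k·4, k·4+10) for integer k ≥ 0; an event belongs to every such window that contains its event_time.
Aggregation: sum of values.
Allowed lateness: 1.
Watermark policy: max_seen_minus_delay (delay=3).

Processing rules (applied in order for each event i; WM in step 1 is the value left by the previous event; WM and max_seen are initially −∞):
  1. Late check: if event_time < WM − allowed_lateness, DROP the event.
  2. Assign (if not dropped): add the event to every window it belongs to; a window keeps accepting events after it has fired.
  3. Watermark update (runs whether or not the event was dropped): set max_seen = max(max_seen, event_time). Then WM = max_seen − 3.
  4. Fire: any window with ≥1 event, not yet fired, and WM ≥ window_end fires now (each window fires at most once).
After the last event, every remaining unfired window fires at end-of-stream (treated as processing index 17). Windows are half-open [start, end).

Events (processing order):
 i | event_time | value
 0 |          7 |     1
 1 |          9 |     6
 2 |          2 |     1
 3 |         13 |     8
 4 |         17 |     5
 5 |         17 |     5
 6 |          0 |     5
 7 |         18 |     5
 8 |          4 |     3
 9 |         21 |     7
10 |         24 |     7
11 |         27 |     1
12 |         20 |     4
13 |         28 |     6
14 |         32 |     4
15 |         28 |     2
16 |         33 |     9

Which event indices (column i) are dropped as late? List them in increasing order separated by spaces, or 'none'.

2 6 8 12

i=0 t=7 v=1: → [4,14),[0,10); WM=4
i=1 t=9 v=6: → [8,18),[4,14),[0,10); WM=6
i=2 t=2 v=1: DROP (t<6-1); WM=6
i=3 t=13 v=8: → [12,22),[8,18),[4,14); WM=10; [0,10) fires=7
i=4 t=17 v=5: → [16,26),[12,22),[8,18); WM=14; [4,14) fires=15
i=5 t=17 v=5: → [16,26),[12,22),[8,18); WM=14
i=6 t=0 v=5: DROP (t<14-1); WM=14
i=7 t=18 v=5: → [16,26),[12,22); WM=15
i=8 t=4 v=3: DROP (t<15-1); WM=15
i=9 t=21 v=7: → [20,30),[16,26),[12,22); WM=18; [8,18) fires=24
i=10 t=24 v=7: → [24,34),[20,30),[16,26); WM=21
i=11 t=27 v=1: → [24,34),[20,30); WM=24; [12,22) fires=30
i=12 t=20 v=4: DROP (t<24-1); WM=24
i=13 t=28 v=6: → [28,38),[24,34),[20,30); WM=25
i=14 t=32 v=4: → [32,42),[28,38),[24,34); WM=29; [16,26) fires=29
i=15 t=28 v=2: → [28,38),[24,34),[20,30); WM=29
i=16 t=33 v=9: → [32,42),[28,38),[24,34); WM=30; [20,30) fires=23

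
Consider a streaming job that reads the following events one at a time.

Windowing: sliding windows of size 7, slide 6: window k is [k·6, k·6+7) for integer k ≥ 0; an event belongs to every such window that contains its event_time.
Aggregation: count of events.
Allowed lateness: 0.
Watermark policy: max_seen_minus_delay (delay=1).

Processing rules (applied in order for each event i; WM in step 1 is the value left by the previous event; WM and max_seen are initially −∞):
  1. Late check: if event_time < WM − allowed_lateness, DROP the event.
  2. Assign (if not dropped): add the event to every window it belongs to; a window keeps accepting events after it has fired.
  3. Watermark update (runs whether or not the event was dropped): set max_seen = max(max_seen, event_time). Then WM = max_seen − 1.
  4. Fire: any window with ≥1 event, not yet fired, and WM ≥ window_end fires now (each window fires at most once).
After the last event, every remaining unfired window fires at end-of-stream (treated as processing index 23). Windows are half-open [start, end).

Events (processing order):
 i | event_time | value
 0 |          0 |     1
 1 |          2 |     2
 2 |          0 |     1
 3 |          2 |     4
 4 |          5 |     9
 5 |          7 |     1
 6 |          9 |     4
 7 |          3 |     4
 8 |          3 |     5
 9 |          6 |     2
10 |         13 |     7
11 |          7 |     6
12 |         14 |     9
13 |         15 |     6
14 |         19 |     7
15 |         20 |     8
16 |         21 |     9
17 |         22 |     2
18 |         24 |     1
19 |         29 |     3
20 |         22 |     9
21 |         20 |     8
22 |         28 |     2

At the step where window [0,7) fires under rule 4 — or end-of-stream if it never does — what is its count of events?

4

i=0 t=0 v=1: → [0,7); WM=-1
i=1 t=2 v=2: → [0,7); WM=1
i=2 t=0 v=1: DROP (t<1-0); WM=1
i=3 t=2 v=4: → [0,7); WM=1
i=4 t=5 v=9: → [0,7); WM=4
i=5 t=7 v=1: → [6,13); WM=6
i=6 t=9 v=4: → [6,13); WM=8; [0,7) fires=4
i=7 t=3 v=4: DROP (t<8-0); WM=8
i=8 t=3 v=5: DROP (t<8-0); WM=8
i=9 t=6 v=2: DROP (t<8-0); WM=8
i=10 t=13 v=7: → [12,19); WM=12
i=11 t=7 v=6: DROP (t<12-0); WM=12
i=12 t=14 v=9: → [12,19); WM=13; [6,13) fires=2
i=13 t=15 v=6: → [12,19); WM=14
i=14 t=19 v=7: → [18,25); WM=18
i=15 t=20 v=8: → [18,25); WM=19; [12,19) fires=3
i=16 t=21 v=9: → [18,25); WM=20
i=17 t=22 v=2: → [18,25); WM=21
i=18 t=24 v=1: → [24,31),[18,25); WM=23
i=19 t=29 v=3: → [24,31); WM=28; [18,25) fires=5
i=20 t=22 v=9: DROP (t<28-0); WM=28
i=21 t=20 v=8: DROP (t<28-0); WM=28
i=22 t=28 v=2: → [24,31); WM=28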